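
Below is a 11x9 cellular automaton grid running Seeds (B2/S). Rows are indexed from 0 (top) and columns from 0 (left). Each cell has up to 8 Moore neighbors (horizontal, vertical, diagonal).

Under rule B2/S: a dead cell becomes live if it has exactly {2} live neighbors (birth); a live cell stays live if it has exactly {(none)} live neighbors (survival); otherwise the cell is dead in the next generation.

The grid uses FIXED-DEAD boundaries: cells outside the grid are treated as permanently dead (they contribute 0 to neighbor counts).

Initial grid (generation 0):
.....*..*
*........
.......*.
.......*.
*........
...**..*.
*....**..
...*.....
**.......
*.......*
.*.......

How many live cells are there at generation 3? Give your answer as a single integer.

Simulating step by step:
Generation 0 (given above): 18 live cells
Generation 1: 23 live cells
.........
......***
......*.*
......*.*
...**.***
**.......
..*....*.
..*.***..
..*......
..*......
*........
Generation 2: 17 live cells
......*.*
.....*...
.........
...**....
***......
....**...
*...*....
.......*.
....*.*..
...*.....
.*.......
Generation 3: 20 live cells
.....*.*.
......**.
...*.*...
*........
.........
..*......
...*..*..
...**.*..
...*.*.*.
..*.**...
..*......
Population at generation 3: 20

Answer: 20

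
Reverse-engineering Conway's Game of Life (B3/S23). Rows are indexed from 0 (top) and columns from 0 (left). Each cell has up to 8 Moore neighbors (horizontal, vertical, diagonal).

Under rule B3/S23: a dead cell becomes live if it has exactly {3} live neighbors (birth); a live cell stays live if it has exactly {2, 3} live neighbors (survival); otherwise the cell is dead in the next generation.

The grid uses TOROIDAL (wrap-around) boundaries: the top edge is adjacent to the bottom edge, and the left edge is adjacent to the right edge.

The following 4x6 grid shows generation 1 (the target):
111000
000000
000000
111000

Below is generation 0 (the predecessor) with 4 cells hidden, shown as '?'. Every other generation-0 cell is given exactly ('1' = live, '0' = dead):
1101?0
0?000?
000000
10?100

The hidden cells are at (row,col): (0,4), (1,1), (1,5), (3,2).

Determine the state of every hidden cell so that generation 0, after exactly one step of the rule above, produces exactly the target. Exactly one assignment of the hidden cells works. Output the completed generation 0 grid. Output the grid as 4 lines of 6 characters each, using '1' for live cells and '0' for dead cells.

Answer: 110100
000000
000000
100100

Derivation:
Hidden generation-0 cells (in order): (0,4), (1,1), (1,5), (3,2).
A hidden cell only influences target cells in its own 3x3 neighborhood. Try each of the 2^4 = 16 assignments, step the completed generation 0 forward once under B3/S23, and compare with the target:
  (0,4)=0 (1,1)=0 (1,5)=0 (3,2)=0 -> step reproduces the target at every cell -> ACCEPT
  (0,4)=0 (1,1)=0 (1,5)=0 (3,2)=1 -> step gives (0,2)='0' but target has '1' -> reject
  (0,4)=0 (1,1)=0 (1,5)=1 (3,2)=0 -> step gives (0,4)='1' but target has '0' -> reject
  (0,4)=0 (1,1)=0 (1,5)=1 (3,2)=1 -> step gives (0,2)='0' but target has '1' -> reject
  (0,4)=0 (1,1)=1 (1,5)=0 (3,2)=0 -> step gives (0,2)='0' but target has '1' -> reject
  (0,4)=0 (1,1)=1 (1,5)=0 (3,2)=1 -> step gives (0,1)='0' but target has '1' -> reject
  (0,4)=0 (1,1)=1 (1,5)=1 (3,2)=0 -> step gives (0,0)='0' but target has '1' -> reject
  (0,4)=0 (1,1)=1 (1,5)=1 (3,2)=1 -> step gives (0,0)='0' but target has '1' -> reject
  (0,4)=1 (1,1)=0 (1,5)=0 (3,2)=0 -> step gives (0,3)='1' but target has '0' -> reject
  (0,4)=1 (1,1)=0 (1,5)=0 (3,2)=1 -> step gives (0,2)='0' but target has '1' -> reject
  (0,4)=1 (1,1)=0 (1,5)=1 (3,2)=0 -> step gives (0,3)='1' but target has '0' -> reject
  (0,4)=1 (1,1)=0 (1,5)=1 (3,2)=1 -> step gives (0,2)='0' but target has '1' -> reject
  (0,4)=1 (1,1)=1 (1,5)=0 (3,2)=0 -> step gives (0,2)='0' but target has '1' -> reject
  (0,4)=1 (1,1)=1 (1,5)=0 (3,2)=1 -> step gives (0,1)='0' but target has '1' -> reject
  (0,4)=1 (1,1)=1 (1,5)=1 (3,2)=0 -> step gives (0,0)='0' but target has '1' -> reject
  (0,4)=1 (1,1)=1 (1,5)=1 (3,2)=1 -> step gives (0,0)='0' but target has '1' -> reject
Unique solution: (0,4)=dead, (1,1)=dead, (1,5)=dead, (3,2)=dead.
Check: live-neighbor counts of every cell in the completed generation 0:
223122
222111
111111
233122
Applying B3/S23 to generation 0 with these counts gives:
111000
000000
000000
111000
which matches the target exactly.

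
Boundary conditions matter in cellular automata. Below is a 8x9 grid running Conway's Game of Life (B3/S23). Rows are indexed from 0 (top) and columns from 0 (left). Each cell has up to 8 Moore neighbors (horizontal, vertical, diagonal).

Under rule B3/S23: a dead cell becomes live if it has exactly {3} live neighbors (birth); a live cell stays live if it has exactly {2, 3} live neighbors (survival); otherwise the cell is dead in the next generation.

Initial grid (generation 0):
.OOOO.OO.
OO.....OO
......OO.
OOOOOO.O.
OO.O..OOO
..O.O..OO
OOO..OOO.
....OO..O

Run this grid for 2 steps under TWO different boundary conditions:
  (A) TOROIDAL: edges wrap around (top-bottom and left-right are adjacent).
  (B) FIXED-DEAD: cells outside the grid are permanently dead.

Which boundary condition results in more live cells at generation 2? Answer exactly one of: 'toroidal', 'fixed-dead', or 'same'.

Under TOROIDAL boundary, generation 2:
.O.OOO...
OO....O..
......O..
...O.O...
...O.O...
.O.......
OO.......
.........
Population = 15

Under FIXED-DEAD boundary, generation 2:
O..OO.OOO
O....O..O
OO....O..
...O.O...
...O.O...
.O.......
.OOOOO...
.OO......
Population = 24

Comparison: toroidal=15, fixed-dead=24 -> fixed-dead

Answer: fixed-dead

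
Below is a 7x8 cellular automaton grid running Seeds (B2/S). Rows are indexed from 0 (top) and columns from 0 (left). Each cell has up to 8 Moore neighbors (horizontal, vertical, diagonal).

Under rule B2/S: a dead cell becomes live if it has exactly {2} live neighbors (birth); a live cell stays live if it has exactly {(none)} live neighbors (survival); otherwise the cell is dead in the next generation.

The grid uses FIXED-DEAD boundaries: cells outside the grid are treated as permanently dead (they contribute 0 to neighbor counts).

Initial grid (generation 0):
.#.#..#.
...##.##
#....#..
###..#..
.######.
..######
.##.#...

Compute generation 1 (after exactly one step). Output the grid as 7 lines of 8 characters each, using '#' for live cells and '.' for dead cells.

Answer: ........
##......
.......#
........
........
#.......
.......#

Derivation:
Simulating step by step:
Generation 0 (given above): 28 live cells
Generation 1: 5 live cells
(generation 1 grid is the final answer)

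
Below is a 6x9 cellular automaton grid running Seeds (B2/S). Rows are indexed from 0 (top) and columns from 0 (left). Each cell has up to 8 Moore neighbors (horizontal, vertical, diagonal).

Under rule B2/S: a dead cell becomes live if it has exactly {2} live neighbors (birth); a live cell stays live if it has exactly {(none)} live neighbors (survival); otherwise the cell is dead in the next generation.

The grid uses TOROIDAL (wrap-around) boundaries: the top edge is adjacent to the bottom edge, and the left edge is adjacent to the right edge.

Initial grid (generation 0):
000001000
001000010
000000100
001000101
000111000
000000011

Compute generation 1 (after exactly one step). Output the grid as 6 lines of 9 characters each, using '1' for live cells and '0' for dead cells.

Simulating step by step:
Generation 0 (given above): 12 live cells
Generation 1: 9 live cells
(generation 1 grid is the final answer)

Answer: 000000000
000001000
011101001
000000000
101000000
000100000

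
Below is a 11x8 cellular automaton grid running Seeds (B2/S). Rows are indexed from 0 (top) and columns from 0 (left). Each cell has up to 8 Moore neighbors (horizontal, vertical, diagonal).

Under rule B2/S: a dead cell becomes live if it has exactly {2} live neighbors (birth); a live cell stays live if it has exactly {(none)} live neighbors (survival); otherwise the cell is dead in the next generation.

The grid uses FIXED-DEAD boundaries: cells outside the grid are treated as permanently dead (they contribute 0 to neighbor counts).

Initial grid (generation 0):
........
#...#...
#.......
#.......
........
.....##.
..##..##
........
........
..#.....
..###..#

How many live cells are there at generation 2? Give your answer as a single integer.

Simulating step by step:
Generation 0 (given above): 15 live cells
Generation 1: 15 live cells
........
.#......
........
.#......
.....##.
..###...
....#...
..##..##
........
.#..#...
.#......
Generation 2: 21 live cells
........
........
###.....
.....##.
.#......
......#.
.#....##
....##..
.#..####
#.#.....
#.#.....
Population at generation 2: 21

Answer: 21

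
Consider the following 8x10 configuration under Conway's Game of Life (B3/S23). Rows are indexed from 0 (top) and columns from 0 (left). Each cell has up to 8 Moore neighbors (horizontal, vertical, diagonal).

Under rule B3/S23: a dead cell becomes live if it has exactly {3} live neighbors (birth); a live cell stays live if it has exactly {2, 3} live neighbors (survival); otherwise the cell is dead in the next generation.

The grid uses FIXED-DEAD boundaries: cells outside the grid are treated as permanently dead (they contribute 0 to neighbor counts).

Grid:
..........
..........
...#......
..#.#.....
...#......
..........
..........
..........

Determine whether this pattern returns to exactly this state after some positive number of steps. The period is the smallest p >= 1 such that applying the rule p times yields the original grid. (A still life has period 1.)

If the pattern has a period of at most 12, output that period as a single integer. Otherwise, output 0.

Answer: 1

Derivation:
Simulating and comparing each generation to the original:
Gen 0 (original, given above): 4 live cells
Gen 1: 4 live cells, MATCHES original -> period = 1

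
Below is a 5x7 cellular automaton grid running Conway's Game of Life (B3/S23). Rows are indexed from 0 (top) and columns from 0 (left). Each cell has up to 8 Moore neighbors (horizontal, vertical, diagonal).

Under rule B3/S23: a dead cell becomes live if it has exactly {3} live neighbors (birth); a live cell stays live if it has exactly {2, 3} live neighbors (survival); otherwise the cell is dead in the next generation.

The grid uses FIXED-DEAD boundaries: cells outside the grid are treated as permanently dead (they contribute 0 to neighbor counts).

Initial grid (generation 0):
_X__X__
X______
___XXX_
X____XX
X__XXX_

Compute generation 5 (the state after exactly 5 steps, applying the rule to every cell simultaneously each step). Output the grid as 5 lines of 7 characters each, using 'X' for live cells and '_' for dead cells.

Answer: _______
_____XX
_____XX
_______
_______

Derivation:
Simulating step by step:
Generation 0 (given above): 13 live cells
Generation 1: 9 live cells
_______
___X_X_
____XXX
______X
____XXX
Generation 2: 6 live cells
_______
_____XX
____X_X
_______
_____XX
Generation 3: 4 live cells
_______
_____XX
______X
______X
_______
Generation 4: 3 live cells
_______
_____XX
______X
_______
_______
Generation 5: 4 live cells
(generation 5 grid is the final answer)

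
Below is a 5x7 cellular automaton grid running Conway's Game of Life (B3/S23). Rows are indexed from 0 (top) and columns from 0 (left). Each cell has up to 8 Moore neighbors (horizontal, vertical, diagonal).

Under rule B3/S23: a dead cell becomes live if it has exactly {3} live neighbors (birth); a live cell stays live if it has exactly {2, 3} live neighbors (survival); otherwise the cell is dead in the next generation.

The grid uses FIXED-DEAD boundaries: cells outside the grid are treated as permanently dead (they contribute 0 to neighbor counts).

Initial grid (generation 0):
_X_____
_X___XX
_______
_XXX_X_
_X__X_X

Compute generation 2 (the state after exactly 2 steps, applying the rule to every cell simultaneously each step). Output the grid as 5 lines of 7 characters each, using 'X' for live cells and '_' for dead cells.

Answer: _______
_____X_
_X____X
XX_____
_X___X_

Derivation:
Simulating step by step:
Generation 0 (given above): 11 live cells
Generation 1: 13 live cells
_______
_______
_X__XXX
_XXXXX_
_X_XXX_
Generation 2: 7 live cells
(generation 2 grid is the final answer)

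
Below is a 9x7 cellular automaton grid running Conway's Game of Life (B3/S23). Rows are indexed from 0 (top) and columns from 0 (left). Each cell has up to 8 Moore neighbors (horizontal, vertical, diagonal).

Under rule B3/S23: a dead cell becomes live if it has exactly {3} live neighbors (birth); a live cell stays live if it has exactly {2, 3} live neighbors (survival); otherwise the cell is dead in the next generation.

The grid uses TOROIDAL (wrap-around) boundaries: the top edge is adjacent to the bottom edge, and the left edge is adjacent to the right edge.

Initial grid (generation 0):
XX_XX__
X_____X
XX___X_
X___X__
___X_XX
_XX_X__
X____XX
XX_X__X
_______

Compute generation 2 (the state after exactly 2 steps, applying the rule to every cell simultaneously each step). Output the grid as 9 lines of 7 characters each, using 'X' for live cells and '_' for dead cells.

Answer: XXX___X
__X_XX_
XXXX_XX
___XX__
_____XX
_______
_X___X_
__X___X
_XX_X_X

Derivation:
Simulating step by step:
Generation 0 (given above): 24 live cells
Generation 1: 29 live cells
XX____X
__X_XX_
_X___X_
XX__X__
XXXX_XX
_XXXX__
___XXX_
_X___X_
___XX_X
Generation 2: 25 live cells
(generation 2 grid is the final answer)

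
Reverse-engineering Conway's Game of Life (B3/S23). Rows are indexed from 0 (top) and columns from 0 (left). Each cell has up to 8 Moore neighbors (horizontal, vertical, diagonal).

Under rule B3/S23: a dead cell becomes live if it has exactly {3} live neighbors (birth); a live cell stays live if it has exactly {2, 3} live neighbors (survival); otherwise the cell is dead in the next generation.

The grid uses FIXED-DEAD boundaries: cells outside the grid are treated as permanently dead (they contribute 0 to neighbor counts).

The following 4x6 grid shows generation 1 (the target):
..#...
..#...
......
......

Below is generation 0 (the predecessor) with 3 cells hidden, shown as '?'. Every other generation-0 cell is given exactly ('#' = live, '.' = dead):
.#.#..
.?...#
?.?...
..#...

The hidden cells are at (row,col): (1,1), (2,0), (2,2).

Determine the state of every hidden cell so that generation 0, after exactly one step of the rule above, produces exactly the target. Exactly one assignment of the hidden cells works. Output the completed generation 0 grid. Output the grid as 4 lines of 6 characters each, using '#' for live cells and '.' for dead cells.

Answer: .#.#..
.#...#
......
..#...

Derivation:
Hidden generation-0 cells (in order): (1,1), (2,0), (2,2).
A hidden cell only influences target cells in its own 3x3 neighborhood. Try each of the 2^3 = 8 assignments, step the completed generation 0 forward once under B3/S23, and compare with the target:
  (1,1)=. (2,0)=. (2,2)=. -> step gives (0,2)='.' but target has '#' -> reject
  (1,1)=. (2,0)=. (2,2)=# -> step gives (0,2)='.' but target has '#' -> reject
  (1,1)=. (2,0)=# (2,2)=. -> step gives (0,2)='.' but target has '#' -> reject
  (1,1)=. (2,0)=# (2,2)=# -> step gives (0,2)='.' but target has '#' -> reject
  (1,1)=# (2,0)=. (2,2)=. -> step reproduces the target at every cell -> ACCEPT
  (1,1)=# (2,0)=. (2,2)=# -> step gives (1,1)='#' but target has '.' -> reject
  (1,1)=# (2,0)=# (2,2)=. -> step gives (1,0)='#' but target has '.' -> reject
  (1,1)=# (2,0)=# (2,2)=# -> step gives (1,0)='#' but target has '.' -> reject
Unique solution: (1,1)=live, (2,0)=dead, (2,2)=dead.
Check: live-neighbor counts of every cell in the completed generation 0:
213021
213120
122111
010100
Applying B3/S23 to generation 0 with these counts gives:
..#...
..#...
......
......
which matches the target exactly.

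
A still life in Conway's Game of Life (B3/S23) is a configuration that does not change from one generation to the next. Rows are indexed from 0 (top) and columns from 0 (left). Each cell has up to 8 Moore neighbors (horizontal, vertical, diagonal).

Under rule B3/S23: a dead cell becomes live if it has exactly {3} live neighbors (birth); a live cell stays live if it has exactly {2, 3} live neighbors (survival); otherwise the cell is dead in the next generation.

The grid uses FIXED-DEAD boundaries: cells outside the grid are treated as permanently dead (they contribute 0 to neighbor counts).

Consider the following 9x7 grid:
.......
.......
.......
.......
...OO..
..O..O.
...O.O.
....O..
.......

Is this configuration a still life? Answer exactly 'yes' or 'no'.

Answer: yes

Derivation:
Compute generation 1 and compare to generation 0 (given above):
Generation 1:
.......
.......
.......
.......
...OO..
..O..O.
...O.O.
....O..
.......
The grids are IDENTICAL -> still life.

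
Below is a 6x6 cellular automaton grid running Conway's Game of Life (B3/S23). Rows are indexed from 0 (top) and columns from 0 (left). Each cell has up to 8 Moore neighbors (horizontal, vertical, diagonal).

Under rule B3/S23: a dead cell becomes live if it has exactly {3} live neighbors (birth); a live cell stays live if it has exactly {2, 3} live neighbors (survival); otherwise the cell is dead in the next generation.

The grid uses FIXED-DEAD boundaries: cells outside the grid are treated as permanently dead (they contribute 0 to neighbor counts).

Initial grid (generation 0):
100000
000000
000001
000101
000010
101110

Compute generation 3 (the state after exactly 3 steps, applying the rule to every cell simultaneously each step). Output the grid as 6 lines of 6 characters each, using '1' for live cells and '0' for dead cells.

Simulating step by step:
Generation 0 (given above): 9 live cells
Generation 1: 6 live cells
000000
000000
000010
000001
001001
000110
Generation 2: 6 live cells
000000
000000
000000
000011
000101
000110
Generation 3: 6 live cells
(generation 3 grid is the final answer)

Answer: 000000
000000
000000
000011
000101
000110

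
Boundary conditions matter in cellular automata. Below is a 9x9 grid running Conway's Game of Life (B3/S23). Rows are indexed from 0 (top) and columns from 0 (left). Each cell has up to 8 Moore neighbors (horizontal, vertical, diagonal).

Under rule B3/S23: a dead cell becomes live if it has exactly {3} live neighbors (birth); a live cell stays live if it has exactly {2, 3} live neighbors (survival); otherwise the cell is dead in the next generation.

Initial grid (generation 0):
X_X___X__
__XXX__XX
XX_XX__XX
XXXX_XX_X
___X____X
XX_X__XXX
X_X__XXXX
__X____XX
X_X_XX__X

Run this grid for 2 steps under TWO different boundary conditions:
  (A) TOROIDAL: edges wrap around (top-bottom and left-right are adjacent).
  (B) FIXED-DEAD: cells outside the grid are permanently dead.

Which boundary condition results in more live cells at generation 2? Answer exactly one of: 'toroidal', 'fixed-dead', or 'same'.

Answer: fixed-dead

Derivation:
Under TOROIDAL boundary, generation 2:
___XX__X_
_____XX__
____X____
____XXX__
__XX_____
_____XX__
_X___X___
__X_X_X__
__X__XX__
Population = 21

Under FIXED-DEAD boundary, generation 2:
_X___XXX_
X____XXX_
XX__X____
____XXXX_
XXXX___X_
XX___XX__
X____X___
____X____
__XX_____
Population = 29

Comparison: toroidal=21, fixed-dead=29 -> fixed-dead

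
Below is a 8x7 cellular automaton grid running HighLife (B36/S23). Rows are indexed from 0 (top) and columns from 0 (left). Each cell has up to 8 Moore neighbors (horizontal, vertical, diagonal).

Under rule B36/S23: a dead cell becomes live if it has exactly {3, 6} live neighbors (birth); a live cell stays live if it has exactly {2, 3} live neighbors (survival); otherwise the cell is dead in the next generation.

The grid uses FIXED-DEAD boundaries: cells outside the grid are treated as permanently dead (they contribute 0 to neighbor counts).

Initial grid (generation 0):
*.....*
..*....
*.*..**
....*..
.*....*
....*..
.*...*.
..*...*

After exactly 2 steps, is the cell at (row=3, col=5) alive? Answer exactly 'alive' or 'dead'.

Answer: alive

Derivation:
Simulating step by step:
Generation 0 (given above): 15 live cells
Generation 1: 10 live cells
.......
.....**
.*.*.*.
.*....*
.....*.
.....*.
.....*.
.......
Generation 2: 15 live cells
.......
....***
..*.**.
..*.***
.....**
....***
.......
.......

Cell (3,5) at generation 2: 1 -> alive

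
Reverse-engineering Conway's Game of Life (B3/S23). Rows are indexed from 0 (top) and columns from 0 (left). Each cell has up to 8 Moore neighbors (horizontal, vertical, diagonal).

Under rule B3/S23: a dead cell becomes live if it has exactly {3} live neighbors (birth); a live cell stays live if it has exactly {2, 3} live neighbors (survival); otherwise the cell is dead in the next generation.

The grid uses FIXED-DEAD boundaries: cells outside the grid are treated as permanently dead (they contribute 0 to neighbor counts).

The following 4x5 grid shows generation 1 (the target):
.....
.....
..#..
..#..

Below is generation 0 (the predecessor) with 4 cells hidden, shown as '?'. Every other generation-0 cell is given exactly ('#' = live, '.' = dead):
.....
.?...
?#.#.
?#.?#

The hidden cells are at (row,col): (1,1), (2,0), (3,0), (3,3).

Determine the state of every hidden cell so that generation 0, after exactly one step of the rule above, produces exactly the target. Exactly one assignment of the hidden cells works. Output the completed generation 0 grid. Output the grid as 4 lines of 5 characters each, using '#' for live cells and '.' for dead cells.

Hidden generation-0 cells (in order): (1,1), (2,0), (3,0), (3,3).
A hidden cell only influences target cells in its own 3x3 neighborhood. Try each of the 2^4 = 16 assignments, step the completed generation 0 forward once under B3/S23, and compare with the target:
  (1,1)=. (2,0)=. (3,0)=. (3,3)=. -> step reproduces the target at every cell -> ACCEPT
  (1,1)=. (2,0)=. (3,0)=. (3,3)=# -> step gives (2,2)='.' but target has '#' -> reject
  (1,1)=. (2,0)=. (3,0)=# (3,3)=. -> step gives (2,0)='#' but target has '.' -> reject
  (1,1)=. (2,0)=. (3,0)=# (3,3)=# -> step gives (2,0)='#' but target has '.' -> reject
  (1,1)=. (2,0)=# (3,0)=. (3,3)=. -> step gives (2,0)='#' but target has '.' -> reject
  (1,1)=. (2,0)=# (3,0)=. (3,3)=# -> step gives (2,0)='#' but target has '.' -> reject
  (1,1)=. (2,0)=# (3,0)=# (3,3)=. -> step gives (2,0)='#' but target has '.' -> reject
  (1,1)=. (2,0)=# (3,0)=# (3,3)=# -> step gives (2,0)='#' but target has '.' -> reject
  (1,1)=# (2,0)=. (3,0)=. (3,3)=. -> step gives (1,2)='#' but target has '.' -> reject
  (1,1)=# (2,0)=. (3,0)=. (3,3)=# -> step gives (1,2)='#' but target has '.' -> reject
  (1,1)=# (2,0)=. (3,0)=# (3,3)=. -> step gives (1,2)='#' but target has '.' -> reject
  (1,1)=# (2,0)=. (3,0)=# (3,3)=# -> step gives (1,2)='#' but target has '.' -> reject
  (1,1)=# (2,0)=# (3,0)=. (3,3)=. -> step gives (1,0)='#' but target has '.' -> reject
  (1,1)=# (2,0)=# (3,0)=. (3,3)=# -> step gives (1,0)='#' but target has '.' -> reject
  (1,1)=# (2,0)=# (3,0)=# (3,3)=. -> step gives (1,0)='#' but target has '.' -> reject
  (1,1)=# (2,0)=# (3,0)=# (3,3)=# -> step gives (1,0)='#' but target has '.' -> reject
Unique solution: (1,1)=dead, (2,0)=dead, (3,0)=dead, (3,3)=dead.
Check: live-neighbor counts of every cell in the completed generation 0:
00000
11211
21312
21321
Applying B3/S23 to generation 0 with these counts gives:
.....
.....
..#..
..#..
which matches the target exactly.

Answer: .....
.....
.#.#.
.#..#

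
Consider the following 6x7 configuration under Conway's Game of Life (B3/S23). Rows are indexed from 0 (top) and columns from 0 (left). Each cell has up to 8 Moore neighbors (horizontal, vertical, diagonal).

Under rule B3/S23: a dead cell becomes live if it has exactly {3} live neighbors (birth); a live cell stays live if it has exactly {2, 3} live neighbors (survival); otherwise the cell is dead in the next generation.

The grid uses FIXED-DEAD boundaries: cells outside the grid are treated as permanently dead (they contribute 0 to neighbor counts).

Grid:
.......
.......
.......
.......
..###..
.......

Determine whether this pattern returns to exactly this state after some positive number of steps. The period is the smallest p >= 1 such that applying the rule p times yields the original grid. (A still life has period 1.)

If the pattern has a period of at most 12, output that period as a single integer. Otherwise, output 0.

Answer: 2

Derivation:
Simulating and comparing each generation to the original:
Gen 0 (original, given above): 3 live cells
Gen 1: 3 live cells, differs from original
Gen 2: 3 live cells, MATCHES original -> period = 2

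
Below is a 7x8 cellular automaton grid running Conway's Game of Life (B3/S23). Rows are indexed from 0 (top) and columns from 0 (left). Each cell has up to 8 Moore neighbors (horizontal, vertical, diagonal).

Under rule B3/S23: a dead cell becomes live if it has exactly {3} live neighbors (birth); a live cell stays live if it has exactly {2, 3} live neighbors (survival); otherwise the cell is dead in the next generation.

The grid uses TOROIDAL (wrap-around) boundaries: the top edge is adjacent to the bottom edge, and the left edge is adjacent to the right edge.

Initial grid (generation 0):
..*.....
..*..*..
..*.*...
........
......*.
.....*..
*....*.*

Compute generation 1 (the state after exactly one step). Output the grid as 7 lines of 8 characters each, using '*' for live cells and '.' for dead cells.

Answer: .*....*.
.**.....
...*....
........
........
.....*.*
......*.

Derivation:
Simulating step by step:
Generation 0 (given above): 10 live cells
Generation 1: 8 live cells
(generation 1 grid is the final answer)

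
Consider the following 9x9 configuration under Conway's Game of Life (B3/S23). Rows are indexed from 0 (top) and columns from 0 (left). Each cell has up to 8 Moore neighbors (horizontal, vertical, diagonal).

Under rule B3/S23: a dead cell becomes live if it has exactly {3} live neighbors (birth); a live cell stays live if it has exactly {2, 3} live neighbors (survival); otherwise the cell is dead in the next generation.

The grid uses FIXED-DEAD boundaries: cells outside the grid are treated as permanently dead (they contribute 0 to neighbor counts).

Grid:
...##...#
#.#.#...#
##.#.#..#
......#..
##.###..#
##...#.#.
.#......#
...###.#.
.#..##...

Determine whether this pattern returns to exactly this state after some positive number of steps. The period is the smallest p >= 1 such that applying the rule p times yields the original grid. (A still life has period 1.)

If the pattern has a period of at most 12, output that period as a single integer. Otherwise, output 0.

Simulating and comparing each generation to the original:
Gen 0 (original, given above): 32 live cells
Gen 1: 40 live cells, differs from original
Gen 2: 24 live cells, differs from original
Gen 3: 16 live cells, differs from original
Gen 4: 13 live cells, differs from original
Gen 5: 10 live cells, differs from original
Gen 6: 13 live cells, differs from original
Gen 7: 14 live cells, differs from original
Gen 8: 16 live cells, differs from original
Gen 9: 15 live cells, differs from original
Gen 10: 18 live cells, differs from original
Gen 11: 13 live cells, differs from original
Gen 12: 14 live cells, differs from original
No period found within 12 steps.

Answer: 0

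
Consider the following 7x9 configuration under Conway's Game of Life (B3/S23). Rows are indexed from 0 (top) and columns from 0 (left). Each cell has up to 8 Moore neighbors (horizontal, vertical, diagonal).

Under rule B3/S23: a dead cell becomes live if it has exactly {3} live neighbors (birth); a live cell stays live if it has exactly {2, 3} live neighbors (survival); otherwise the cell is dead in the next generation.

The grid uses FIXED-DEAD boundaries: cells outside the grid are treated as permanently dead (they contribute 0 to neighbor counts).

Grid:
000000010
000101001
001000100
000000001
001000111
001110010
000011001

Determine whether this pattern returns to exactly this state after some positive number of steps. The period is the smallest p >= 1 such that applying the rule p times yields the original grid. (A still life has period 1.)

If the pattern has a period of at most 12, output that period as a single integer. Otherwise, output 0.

Answer: 0

Derivation:
Simulating and comparing each generation to the original:
Gen 0 (original, given above): 18 live cells
Gen 1: 12 live cells, differs from original
Gen 2: 11 live cells, differs from original
Gen 3: 9 live cells, differs from original
Gen 4: 8 live cells, differs from original
Gen 5: 7 live cells, differs from original
Gen 6: 7 live cells, differs from original
Gen 7: 8 live cells, differs from original
Gen 8: 12 live cells, differs from original
Gen 9: 10 live cells, differs from original
Gen 10: 17 live cells, differs from original
Gen 11: 8 live cells, differs from original
Gen 12: 4 live cells, differs from original
No period found within 12 steps.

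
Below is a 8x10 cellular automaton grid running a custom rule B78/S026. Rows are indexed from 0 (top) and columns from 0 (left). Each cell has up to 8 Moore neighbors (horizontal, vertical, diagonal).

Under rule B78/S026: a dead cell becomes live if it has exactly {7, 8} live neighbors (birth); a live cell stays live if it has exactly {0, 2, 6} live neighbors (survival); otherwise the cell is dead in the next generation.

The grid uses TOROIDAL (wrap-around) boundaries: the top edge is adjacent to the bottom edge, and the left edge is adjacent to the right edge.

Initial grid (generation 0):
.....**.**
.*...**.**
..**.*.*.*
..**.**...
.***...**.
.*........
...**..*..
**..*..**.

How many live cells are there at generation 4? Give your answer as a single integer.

Simulating step by step:
Generation 0 (given above): 32 live cells
Generation 1: 9 live cells
..........
..........
.........*
..*..*....
.......*..
.*........
...**..*..
*.........
Generation 2: 7 live cells
..........
..........
.........*
..*..*....
.......*..
.*........
.......*..
*.........
Generation 3: 7 live cells
..........
..........
.........*
..*..*....
.......*..
.*........
.......*..
*.........
Generation 4: 7 live cells
..........
..........
.........*
..*..*....
.......*..
.*........
.......*..
*.........
Population at generation 4: 7

Answer: 7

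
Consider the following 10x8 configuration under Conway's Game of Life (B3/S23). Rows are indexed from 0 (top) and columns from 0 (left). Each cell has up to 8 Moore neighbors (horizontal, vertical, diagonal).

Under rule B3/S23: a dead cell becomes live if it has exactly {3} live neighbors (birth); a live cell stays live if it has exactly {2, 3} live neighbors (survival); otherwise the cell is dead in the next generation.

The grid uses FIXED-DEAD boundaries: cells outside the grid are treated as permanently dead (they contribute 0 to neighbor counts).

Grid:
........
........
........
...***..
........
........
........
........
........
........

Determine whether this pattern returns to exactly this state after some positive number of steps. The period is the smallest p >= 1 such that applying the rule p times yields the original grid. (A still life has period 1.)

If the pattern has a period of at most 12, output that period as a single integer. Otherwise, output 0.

Answer: 2

Derivation:
Simulating and comparing each generation to the original:
Gen 0 (original, given above): 3 live cells
Gen 1: 3 live cells, differs from original
Gen 2: 3 live cells, MATCHES original -> period = 2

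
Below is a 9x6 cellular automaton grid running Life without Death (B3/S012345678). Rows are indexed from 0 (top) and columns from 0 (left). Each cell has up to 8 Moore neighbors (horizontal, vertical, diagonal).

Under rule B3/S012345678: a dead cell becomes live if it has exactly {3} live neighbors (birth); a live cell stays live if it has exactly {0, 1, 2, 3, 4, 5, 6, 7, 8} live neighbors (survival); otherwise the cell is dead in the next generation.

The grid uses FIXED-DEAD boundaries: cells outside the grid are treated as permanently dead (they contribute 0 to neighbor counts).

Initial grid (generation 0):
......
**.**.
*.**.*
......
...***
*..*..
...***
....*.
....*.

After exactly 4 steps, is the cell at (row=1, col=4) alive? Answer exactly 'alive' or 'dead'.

Answer: alive

Derivation:
Simulating step by step:
Generation 0 (given above): 18 live cells
Generation 1: 21 live cells
......
**.**.
*.**.*
..*..*
...***
*.**..
...***
....*.
....*.
Generation 2: 24 live cells
......
**.**.
*.**.*
.**..*
.*.***
*.**..
..****
....*.
....*.
Generation 3: 27 live cells
......
**.**.
*.**.*
***..*
**.***
*.**..
.*****
....*.
....*.
Generation 4: 28 live cells
......
**.**.
*.**.*
***..*
**.***
*.**..
.*****
..*.*.
....*.

Cell (1,4) at generation 4: 1 -> alive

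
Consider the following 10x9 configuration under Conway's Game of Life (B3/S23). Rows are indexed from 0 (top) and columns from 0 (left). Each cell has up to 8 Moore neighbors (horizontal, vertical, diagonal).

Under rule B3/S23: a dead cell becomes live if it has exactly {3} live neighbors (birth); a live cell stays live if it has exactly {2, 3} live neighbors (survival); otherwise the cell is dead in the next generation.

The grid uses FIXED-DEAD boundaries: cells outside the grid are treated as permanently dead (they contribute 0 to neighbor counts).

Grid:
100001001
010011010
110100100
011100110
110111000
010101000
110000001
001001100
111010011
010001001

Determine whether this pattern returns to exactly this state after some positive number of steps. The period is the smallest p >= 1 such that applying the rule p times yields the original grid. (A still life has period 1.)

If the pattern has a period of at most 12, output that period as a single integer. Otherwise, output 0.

Simulating and comparing each generation to the original:
Gen 0 (original, given above): 39 live cells
Gen 1: 37 live cells, differs from original
Gen 2: 27 live cells, differs from original
Gen 3: 21 live cells, differs from original
Gen 4: 18 live cells, differs from original
Gen 5: 26 live cells, differs from original
Gen 6: 21 live cells, differs from original
Gen 7: 30 live cells, differs from original
Gen 8: 19 live cells, differs from original
Gen 9: 23 live cells, differs from original
Gen 10: 18 live cells, differs from original
Gen 11: 20 live cells, differs from original
Gen 12: 15 live cells, differs from original
No period found within 12 steps.

Answer: 0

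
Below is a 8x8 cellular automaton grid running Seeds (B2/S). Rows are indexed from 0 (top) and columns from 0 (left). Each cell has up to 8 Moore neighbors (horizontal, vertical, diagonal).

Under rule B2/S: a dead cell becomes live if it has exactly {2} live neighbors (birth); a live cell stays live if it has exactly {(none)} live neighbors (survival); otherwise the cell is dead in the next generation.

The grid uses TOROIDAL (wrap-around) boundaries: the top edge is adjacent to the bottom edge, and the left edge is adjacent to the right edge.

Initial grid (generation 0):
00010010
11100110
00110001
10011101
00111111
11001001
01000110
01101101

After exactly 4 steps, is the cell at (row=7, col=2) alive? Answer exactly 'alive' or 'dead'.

Answer: dead

Derivation:
Simulating step by step:
Generation 0 (given above): 33 live cells
Generation 1: 0 live cells
00000000
00000000
00000000
00000000
00000000
00000000
00000000
00000000
Generation 2: 0 live cells
00000000
00000000
00000000
00000000
00000000
00000000
00000000
00000000
Generation 3: 0 live cells
00000000
00000000
00000000
00000000
00000000
00000000
00000000
00000000
Generation 4: 0 live cells
00000000
00000000
00000000
00000000
00000000
00000000
00000000
00000000

Cell (7,2) at generation 4: 0 -> dead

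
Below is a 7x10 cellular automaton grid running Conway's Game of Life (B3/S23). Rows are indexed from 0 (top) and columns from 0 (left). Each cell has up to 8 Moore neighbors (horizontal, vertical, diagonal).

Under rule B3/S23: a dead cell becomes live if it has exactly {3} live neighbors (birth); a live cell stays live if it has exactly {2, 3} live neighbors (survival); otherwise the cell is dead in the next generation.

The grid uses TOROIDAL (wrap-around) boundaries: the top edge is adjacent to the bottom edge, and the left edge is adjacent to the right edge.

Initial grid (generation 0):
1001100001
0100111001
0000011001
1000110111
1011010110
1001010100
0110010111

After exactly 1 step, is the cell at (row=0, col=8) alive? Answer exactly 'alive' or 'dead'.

Simulating step by step:
Generation 0 (given above): 34 live cells
Generation 1: 20 live cells
0001000100
0001001011
0000000000
1101000000
1011010000
1001010000
0110010100

Cell (0,8) at generation 1: 0 -> dead

Answer: dead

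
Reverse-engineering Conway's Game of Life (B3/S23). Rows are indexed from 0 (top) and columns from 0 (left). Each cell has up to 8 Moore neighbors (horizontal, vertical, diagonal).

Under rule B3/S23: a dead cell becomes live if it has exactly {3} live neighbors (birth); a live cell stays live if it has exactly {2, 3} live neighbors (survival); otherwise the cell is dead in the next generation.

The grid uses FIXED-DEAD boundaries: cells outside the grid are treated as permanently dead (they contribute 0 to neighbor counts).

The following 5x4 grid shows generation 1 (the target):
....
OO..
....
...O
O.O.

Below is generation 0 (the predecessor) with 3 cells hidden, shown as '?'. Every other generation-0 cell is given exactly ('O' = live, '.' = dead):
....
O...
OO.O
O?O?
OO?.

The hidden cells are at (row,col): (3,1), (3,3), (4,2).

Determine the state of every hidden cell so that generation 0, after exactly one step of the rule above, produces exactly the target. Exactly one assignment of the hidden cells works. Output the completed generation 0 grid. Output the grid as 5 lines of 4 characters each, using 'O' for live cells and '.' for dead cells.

Hidden generation-0 cells (in order): (3,1), (3,3), (4,2).
A hidden cell only influences target cells in its own 3x3 neighborhood. Try each of the 2^3 = 8 assignments, step the completed generation 0 forward once under B3/S23, and compare with the target:
  (3,1)=. (3,3)=. (4,2)=. -> step gives (2,0)='O' but target has '.' -> reject
  (3,1)=. (3,3)=. (4,2)=O -> step gives (2,0)='O' but target has '.' -> reject
  (3,1)=. (3,3)=O (4,2)=. -> step gives (2,0)='O' but target has '.' -> reject
  (3,1)=. (3,3)=O (4,2)=O -> step gives (2,0)='O' but target has '.' -> reject
  (3,1)=O (3,3)=. (4,2)=. -> step gives (3,3)='.' but target has 'O' -> reject
  (3,1)=O (3,3)=. (4,2)=O -> step reproduces the target at every cell -> ACCEPT
  (3,1)=O (3,3)=O (4,2)=. -> step gives (2,3)='O' but target has '.' -> reject
  (3,1)=O (3,3)=O (4,2)=O -> step gives (2,3)='O' but target has '.' -> reject
Unique solution: (3,1)=live, (3,3)=dead, (4,2)=live.
Check: live-neighbor counts of every cell in the completed generation 0:
1100
2321
4541
5753
3532
Applying B3/S23 to generation 0 with these counts gives:
....
OO..
....
...O
O.O.
which matches the target exactly.

Answer: ....
O...
OO.O
OOO.
OOO.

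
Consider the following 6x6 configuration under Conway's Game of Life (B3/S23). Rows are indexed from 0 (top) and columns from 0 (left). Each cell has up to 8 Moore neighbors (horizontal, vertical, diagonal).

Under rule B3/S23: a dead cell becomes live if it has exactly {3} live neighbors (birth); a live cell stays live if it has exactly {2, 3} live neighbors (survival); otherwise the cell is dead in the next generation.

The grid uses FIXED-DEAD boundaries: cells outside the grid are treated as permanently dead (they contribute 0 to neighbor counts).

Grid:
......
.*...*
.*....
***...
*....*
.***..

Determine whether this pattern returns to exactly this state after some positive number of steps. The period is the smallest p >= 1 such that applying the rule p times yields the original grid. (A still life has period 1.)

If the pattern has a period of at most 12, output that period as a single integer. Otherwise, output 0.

Answer: 0

Derivation:
Simulating and comparing each generation to the original:
Gen 0 (original, given above): 11 live cells
Gen 1: 6 live cells, differs from original
Gen 2: 5 live cells, differs from original
Gen 3: 3 live cells, differs from original
Gen 4: 2 live cells, differs from original
Gen 5: 0 live cells, differs from original
Gen 6: 0 live cells, differs from original
Gen 7: 0 live cells, differs from original
Gen 8: 0 live cells, differs from original
Gen 9: 0 live cells, differs from original
Gen 10: 0 live cells, differs from original
Gen 11: 0 live cells, differs from original
Gen 12: 0 live cells, differs from original
No period found within 12 steps.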